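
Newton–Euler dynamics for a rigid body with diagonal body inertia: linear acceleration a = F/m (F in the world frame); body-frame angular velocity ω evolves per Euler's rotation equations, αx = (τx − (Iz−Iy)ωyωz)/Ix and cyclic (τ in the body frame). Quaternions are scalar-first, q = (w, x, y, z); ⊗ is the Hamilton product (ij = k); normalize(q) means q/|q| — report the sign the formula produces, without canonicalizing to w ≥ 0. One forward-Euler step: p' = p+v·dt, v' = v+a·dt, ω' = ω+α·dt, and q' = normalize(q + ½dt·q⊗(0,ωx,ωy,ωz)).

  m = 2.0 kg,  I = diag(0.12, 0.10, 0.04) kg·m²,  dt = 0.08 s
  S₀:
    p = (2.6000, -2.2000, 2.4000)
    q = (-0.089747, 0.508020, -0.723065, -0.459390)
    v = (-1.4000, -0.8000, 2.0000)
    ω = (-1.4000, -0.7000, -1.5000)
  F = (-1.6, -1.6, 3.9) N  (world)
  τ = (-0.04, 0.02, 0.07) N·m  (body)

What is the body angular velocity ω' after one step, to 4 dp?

α = I⁻¹(τ − ω×Iω) = (0.1917, -1.4800, 2.2400)
ω + α·dt = (-1.3847, -0.8184, -1.3208)

ω' = (-1.3847, -0.8184, -1.3208)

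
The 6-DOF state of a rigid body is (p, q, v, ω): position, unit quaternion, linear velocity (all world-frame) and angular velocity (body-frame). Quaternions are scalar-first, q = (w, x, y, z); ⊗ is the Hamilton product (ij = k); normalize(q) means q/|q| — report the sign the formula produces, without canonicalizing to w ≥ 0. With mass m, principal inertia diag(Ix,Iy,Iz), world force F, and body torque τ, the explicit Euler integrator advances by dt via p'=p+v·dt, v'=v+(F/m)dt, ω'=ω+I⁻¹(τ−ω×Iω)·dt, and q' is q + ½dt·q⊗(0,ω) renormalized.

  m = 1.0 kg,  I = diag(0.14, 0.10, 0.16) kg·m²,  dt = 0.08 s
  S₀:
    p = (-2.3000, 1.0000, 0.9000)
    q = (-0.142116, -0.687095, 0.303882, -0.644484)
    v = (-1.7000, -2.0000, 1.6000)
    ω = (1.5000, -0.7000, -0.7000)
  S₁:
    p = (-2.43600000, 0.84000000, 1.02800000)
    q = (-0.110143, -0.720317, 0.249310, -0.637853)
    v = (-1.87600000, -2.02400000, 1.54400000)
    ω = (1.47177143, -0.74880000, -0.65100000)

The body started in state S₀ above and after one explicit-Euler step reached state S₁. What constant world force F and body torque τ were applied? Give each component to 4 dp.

ω₁ − ω₀ = (-0.02822857, -0.04880000, 0.04900000)
ω₀×(Iω₀) = (0.0294, 0.0210, 0.0420)
τ = I·(Δω/dt) + ω₀×(Iω₀) = (-0.0200, -0.0400, 0.1400)
Δv = v₁−v₀ = (-0.17600000, -0.02400000, -0.05600000)
F = m·Δv/dt = (-2.2000, -0.3000, -0.7000)

F = (-2.2000, -0.3000, -0.7000)
τ = (-0.0200, -0.0400, 0.1400)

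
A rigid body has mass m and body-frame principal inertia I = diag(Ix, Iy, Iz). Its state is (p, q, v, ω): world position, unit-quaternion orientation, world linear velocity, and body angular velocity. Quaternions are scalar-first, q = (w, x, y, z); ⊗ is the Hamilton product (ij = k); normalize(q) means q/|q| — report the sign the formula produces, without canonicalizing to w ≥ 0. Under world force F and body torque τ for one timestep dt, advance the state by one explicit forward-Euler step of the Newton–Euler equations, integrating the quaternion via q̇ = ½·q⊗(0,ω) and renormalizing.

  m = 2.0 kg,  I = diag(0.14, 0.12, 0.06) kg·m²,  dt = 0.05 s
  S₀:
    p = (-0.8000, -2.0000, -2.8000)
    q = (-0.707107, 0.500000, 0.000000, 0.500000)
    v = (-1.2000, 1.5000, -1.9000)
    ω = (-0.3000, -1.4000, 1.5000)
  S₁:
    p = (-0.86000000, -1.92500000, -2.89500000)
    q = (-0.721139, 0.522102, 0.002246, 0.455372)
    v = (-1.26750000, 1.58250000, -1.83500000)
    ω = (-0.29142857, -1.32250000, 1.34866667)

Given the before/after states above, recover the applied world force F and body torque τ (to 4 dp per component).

F = (-2.7000, 3.3000, 2.6000)
τ = (0.1500, 0.1500, -0.1900)

rate change Δω = (0.00857143, 0.07750000, -0.15133333)
I·α + gyro = (0.1500, 0.1500, -0.1900)
Δv = v₁−v₀ = (-0.06750000, 0.08250000, 0.06500000)
applied force F = (-2.7000, 3.3000, 2.6000)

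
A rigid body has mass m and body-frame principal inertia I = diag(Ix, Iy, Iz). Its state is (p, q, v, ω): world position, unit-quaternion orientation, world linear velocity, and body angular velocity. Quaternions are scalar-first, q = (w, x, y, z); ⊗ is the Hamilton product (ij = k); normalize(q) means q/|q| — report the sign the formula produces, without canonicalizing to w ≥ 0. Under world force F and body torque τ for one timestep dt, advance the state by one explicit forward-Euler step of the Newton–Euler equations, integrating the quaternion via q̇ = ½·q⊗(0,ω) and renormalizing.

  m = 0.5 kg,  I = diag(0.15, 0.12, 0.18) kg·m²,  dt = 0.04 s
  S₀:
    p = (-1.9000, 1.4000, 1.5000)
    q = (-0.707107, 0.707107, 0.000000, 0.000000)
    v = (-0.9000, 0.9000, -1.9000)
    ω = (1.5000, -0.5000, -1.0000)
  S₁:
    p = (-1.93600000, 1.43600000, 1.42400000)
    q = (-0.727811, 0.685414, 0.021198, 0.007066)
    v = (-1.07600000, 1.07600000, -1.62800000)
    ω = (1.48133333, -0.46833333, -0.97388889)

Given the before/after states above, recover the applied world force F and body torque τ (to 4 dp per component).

F = (-2.2000, 2.2000, 3.4000)
τ = (-0.0400, 0.1400, 0.1400)

rate change Δω = (-0.01866667, 0.03166667, 0.02611111)
precession coupling = (0.0300, 0.0450, 0.0225)
applied torque τ = (-0.0400, 0.1400, 0.1400)
velocity change Δv = (-0.17600000, 0.17600000, 0.27200000)
m·(v₁−v₀)/dt = (-2.2000, 2.2000, 3.4000)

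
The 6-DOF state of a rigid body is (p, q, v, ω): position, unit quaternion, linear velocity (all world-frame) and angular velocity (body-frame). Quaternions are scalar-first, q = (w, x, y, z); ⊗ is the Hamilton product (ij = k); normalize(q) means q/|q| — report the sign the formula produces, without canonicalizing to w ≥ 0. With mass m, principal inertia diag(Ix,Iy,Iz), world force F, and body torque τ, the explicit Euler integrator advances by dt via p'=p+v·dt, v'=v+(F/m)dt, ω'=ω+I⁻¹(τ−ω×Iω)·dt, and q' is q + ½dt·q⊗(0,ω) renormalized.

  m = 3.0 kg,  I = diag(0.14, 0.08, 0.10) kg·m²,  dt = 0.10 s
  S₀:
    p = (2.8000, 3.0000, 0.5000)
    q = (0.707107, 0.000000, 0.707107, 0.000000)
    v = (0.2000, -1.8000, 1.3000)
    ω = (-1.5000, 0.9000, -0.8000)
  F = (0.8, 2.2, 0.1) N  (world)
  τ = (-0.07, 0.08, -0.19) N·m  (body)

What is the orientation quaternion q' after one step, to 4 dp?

q' = (0.6722, -0.0809, 0.7355, 0.0246)

2q̇ = q⊗(0,ω) = (-0.6363963, -1.6263461, 0.6363963, 0.4949749)
q + ½dt·q⊗(0,ω), renormalized = (0.6722, -0.0809, 0.7355, 0.0246)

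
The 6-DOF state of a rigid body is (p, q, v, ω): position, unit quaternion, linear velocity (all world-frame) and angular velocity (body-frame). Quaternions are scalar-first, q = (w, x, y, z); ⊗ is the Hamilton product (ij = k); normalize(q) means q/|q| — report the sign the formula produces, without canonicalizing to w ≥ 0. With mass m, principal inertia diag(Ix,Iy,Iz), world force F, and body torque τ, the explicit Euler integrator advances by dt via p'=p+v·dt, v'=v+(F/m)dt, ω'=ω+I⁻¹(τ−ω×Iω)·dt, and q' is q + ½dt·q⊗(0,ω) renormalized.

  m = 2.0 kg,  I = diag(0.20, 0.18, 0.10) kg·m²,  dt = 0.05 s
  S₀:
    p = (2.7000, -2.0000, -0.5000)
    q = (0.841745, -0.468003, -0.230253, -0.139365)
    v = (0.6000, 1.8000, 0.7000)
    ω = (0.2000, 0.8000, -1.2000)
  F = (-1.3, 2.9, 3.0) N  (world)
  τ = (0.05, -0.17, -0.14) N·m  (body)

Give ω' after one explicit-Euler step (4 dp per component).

ω' = (0.1933, 0.7594, -1.2684)

ω×(Iω) gyroscopic = (0.0768, -0.0240, -0.0032)
angular accel α = (-0.1340, -0.8111, -1.3680)
new body rate ω' = (0.1933, 0.7594, -1.2684)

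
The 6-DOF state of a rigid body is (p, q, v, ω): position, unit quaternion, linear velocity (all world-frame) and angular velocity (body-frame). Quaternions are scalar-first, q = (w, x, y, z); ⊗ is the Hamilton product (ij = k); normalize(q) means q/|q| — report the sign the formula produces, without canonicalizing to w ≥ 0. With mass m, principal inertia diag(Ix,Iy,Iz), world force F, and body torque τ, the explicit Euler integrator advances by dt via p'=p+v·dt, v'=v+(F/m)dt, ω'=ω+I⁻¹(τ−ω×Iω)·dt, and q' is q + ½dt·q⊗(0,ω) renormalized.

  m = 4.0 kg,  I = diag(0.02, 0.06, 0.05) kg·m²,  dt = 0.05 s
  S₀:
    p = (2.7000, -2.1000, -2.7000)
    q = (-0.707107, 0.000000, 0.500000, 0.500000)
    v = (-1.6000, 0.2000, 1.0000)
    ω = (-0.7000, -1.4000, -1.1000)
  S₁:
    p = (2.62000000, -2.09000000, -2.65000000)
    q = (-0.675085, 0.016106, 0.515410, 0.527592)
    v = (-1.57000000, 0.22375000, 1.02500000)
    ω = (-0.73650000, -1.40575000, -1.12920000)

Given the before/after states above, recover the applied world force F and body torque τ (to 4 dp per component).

Δω = ω₁−ω₀ = (-0.03650000, -0.00575000, -0.02920000)
ω₀×(Iω₀) = (-0.0154, -0.0231, 0.0392)
applied torque τ = (-0.0300, -0.0300, 0.0100)
Δv = v₁−v₀ = (0.03000000, 0.02375000, 0.02500000)
F = m·Δv/dt = (2.4000, 1.9000, 2.0000)

F = (2.4000, 1.9000, 2.0000)
τ = (-0.0300, -0.0300, 0.0100)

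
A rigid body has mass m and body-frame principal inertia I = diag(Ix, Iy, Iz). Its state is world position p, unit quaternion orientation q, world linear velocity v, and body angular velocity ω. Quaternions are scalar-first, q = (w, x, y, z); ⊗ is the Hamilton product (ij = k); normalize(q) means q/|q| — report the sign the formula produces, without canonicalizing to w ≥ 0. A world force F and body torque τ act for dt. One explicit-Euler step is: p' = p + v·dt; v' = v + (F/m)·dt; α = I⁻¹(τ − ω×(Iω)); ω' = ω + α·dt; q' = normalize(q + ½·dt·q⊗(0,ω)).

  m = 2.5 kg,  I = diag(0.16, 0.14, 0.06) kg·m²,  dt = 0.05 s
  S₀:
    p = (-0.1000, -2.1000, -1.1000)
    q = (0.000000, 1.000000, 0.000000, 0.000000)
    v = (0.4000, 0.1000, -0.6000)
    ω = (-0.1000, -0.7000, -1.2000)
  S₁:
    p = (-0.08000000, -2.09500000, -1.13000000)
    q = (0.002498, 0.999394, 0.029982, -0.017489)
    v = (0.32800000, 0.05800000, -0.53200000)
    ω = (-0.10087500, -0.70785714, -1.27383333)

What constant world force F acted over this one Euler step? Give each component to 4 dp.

velocity change Δv = (-0.07200000, -0.04200000, 0.06800000)
F = m·Δv/dt = (-3.6000, -2.1000, 3.4000)

F = (-3.6000, -2.1000, 3.4000)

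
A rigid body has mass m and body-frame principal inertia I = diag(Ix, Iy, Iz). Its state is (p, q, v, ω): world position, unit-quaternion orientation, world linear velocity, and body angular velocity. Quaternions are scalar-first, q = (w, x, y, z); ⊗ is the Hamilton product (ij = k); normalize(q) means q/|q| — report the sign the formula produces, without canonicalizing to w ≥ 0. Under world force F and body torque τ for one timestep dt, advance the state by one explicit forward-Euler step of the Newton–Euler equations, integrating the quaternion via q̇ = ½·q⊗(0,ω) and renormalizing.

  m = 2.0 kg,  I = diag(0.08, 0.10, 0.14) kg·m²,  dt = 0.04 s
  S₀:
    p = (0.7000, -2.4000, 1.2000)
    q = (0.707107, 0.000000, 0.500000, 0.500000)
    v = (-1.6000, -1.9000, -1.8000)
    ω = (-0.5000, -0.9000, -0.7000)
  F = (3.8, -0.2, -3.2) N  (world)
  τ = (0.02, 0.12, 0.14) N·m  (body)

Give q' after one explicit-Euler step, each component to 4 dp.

Hamilton product q⊗(0,ω) = (0.8000000, -0.2535535, -0.8863963, -0.2449749)
updated quaternion q' = (0.7229, -0.0051, 0.4821, 0.4949)

q' = (0.7229, -0.0051, 0.4821, 0.4949)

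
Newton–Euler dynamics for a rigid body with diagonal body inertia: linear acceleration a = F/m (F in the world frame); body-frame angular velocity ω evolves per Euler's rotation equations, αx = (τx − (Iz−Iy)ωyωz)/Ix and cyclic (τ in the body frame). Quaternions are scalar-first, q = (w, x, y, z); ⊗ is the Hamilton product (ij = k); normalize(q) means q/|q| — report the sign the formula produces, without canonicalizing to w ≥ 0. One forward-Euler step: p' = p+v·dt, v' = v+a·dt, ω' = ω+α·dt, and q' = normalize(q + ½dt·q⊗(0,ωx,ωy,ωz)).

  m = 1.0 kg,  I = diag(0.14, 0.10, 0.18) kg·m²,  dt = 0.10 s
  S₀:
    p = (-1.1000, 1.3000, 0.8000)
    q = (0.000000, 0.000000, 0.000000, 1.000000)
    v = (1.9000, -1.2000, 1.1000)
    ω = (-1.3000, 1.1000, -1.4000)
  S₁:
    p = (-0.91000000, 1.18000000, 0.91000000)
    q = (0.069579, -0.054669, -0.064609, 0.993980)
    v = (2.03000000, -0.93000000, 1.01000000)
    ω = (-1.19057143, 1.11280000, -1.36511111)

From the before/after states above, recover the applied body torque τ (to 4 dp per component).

τ = (0.0300, -0.0600, 0.1200)

rate change Δω = (0.10942857, 0.01280000, 0.03488889)
applied torque τ = (0.0300, -0.0600, 0.1200)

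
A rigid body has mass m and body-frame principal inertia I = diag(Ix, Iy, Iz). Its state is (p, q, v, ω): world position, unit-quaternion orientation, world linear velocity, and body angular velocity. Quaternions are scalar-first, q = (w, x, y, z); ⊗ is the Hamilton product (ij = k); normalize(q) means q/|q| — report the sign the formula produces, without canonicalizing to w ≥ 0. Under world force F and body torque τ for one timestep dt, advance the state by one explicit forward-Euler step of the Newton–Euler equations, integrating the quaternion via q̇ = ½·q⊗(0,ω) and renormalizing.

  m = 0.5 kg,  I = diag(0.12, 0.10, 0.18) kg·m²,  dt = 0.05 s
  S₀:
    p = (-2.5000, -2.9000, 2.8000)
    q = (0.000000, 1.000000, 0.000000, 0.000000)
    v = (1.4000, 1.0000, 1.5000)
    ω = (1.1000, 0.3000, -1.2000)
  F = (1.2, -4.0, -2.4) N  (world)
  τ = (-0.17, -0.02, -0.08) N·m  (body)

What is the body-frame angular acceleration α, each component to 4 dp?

ω×(Iω) gyroscopic = (-0.0288, 0.0792, -0.0066)
α = I⁻¹(τ − ω×Iω) = (-1.1767, -0.9920, -0.4078)

α = (-1.1767, -0.9920, -0.4078)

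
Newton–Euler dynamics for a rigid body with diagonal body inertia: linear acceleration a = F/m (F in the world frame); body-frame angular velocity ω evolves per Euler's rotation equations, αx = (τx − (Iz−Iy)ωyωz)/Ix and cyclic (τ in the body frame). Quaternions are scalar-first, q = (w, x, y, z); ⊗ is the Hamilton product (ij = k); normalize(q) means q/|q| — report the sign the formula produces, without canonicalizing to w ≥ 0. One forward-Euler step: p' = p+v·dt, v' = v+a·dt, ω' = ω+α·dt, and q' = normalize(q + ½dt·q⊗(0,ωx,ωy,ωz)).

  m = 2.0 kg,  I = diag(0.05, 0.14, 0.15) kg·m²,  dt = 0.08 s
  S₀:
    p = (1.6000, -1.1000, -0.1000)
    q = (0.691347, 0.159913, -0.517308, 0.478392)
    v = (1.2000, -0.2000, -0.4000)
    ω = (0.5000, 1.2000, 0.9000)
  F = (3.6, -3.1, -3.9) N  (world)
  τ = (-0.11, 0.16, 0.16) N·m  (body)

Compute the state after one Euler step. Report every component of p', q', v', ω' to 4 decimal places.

p' = (1.6960, -1.1160, -0.1320)
q' = (0.6944, 0.1319, -0.4794, 0.5203)
v' = (1.3440, -0.3240, -0.5560)
ω' = (0.3067, 1.3171, 0.9565)

α = I⁻¹(τ − ω×Iω) = (-2.4160, 1.4643, 0.7067)
new body rate ω' = (0.3067, 1.3171, 0.9565)
Hamilton product q⊗(0,ω) = (0.1102603, -0.6939741, 0.9248907, 1.0727619)
q + ½dt·q⊗(0,ω), renormalized = (0.6944, 0.1319, -0.4794, 0.5203)
new position p' = (1.6960, -1.1160, -0.1320)
v' = v + a·dt = (1.3440, -0.3240, -0.5560)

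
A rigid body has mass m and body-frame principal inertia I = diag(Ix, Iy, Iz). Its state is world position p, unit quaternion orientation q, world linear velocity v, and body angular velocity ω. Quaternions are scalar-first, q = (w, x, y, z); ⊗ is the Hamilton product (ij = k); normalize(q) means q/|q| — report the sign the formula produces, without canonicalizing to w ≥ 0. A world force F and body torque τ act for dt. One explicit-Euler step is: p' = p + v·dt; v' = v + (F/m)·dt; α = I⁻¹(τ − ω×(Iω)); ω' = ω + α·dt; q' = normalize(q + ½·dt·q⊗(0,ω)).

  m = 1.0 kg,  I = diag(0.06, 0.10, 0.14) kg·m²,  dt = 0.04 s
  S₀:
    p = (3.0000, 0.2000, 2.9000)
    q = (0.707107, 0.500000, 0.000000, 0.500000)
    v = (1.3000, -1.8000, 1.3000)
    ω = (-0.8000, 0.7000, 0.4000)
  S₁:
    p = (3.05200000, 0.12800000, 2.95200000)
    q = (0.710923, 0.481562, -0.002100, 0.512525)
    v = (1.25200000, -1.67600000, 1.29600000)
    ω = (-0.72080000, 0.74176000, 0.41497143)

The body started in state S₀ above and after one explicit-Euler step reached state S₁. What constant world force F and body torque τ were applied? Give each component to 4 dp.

Δv = v₁−v₀ = (-0.04800000, 0.12400000, -0.00400000)
F = m·Δv/dt = (-1.2000, 3.1000, -0.1000)
rate change Δω = (0.07920000, 0.04176000, 0.01497143)
precession coupling = (0.0112, 0.0256, -0.0224)
applied torque τ = (0.1300, 0.1300, 0.0300)

F = (-1.2000, 3.1000, -0.1000)
τ = (0.1300, 0.1300, 0.0300)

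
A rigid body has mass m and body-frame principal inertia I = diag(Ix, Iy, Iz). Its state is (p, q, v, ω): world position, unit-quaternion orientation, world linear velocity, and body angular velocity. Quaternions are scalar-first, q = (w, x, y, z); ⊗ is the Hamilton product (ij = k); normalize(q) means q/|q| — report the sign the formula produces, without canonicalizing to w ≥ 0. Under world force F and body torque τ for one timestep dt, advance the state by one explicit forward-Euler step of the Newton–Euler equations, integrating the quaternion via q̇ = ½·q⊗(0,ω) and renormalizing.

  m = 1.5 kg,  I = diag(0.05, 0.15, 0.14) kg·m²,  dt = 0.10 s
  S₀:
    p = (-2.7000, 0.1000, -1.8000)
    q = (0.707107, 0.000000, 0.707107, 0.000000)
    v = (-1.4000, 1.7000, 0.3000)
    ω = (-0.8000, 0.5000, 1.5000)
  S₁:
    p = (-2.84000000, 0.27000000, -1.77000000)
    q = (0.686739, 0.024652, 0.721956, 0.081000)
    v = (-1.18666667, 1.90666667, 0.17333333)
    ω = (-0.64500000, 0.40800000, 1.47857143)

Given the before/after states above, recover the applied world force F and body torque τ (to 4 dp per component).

v₁ − v₀ = (0.21333333, 0.20666667, -0.12666667)
F = m·Δv/dt = (3.2000, 3.1000, -1.9000)
rate change Δω = (0.15500000, -0.09200000, -0.02142857)
gyro term ω₀×Iω₀ = (-0.0075, 0.1080, -0.0400)
τ = I·(Δω/dt) + ω₀×(Iω₀) = (0.0700, -0.0300, -0.0700)

F = (3.2000, 3.1000, -1.9000)
τ = (0.0700, -0.0300, -0.0700)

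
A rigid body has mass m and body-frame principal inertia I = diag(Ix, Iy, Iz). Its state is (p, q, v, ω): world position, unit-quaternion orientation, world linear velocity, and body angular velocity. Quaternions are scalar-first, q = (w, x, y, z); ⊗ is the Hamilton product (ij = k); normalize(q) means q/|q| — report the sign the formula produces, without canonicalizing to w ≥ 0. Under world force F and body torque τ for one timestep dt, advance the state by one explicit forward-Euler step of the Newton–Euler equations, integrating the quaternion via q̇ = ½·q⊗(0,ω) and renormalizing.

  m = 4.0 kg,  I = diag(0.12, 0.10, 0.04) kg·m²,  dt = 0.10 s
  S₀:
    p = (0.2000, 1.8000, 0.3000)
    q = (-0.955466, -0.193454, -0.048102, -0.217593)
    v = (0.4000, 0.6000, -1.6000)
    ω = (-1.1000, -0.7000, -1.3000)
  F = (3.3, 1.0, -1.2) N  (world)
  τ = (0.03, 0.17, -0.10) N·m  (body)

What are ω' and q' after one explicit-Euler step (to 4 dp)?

ω' = (-1.0295, -0.6444, -1.5115)
q' = (-0.9778, -0.1448, -0.0152, -0.1507)

gyro term ω×Iω = (-0.0546, 0.1144, -0.0154)
α = I⁻¹(τ − ω×Iω) = (0.7050, 0.5560, -2.1150)
ω' = ω + α·dt = (-1.0295, -0.6444, -1.5115)
2q̇ = q⊗(0,ω) = (-0.5293417, 0.9612301, 0.6566883, 1.3246114)
updated quaternion q' = (-0.9778, -0.1448, -0.0152, -0.1507)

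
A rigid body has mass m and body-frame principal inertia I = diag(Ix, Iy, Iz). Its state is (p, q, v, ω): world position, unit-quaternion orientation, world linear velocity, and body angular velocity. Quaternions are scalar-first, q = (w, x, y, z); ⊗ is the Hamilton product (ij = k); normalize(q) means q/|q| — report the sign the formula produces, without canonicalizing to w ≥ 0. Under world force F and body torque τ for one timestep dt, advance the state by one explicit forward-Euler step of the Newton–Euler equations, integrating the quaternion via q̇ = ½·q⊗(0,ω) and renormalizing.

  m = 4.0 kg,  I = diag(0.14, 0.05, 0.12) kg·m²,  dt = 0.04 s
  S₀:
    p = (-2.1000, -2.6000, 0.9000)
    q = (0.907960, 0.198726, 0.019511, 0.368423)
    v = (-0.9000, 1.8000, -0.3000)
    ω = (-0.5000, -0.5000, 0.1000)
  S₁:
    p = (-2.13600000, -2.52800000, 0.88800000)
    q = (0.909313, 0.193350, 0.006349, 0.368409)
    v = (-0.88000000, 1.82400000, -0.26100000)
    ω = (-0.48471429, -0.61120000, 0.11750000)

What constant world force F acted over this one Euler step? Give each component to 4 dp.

F = (2.0000, 2.4000, 3.9000)

Δv = v₁−v₀ = (0.02000000, 0.02400000, 0.03900000)
applied force F = (2.0000, 2.4000, 3.9000)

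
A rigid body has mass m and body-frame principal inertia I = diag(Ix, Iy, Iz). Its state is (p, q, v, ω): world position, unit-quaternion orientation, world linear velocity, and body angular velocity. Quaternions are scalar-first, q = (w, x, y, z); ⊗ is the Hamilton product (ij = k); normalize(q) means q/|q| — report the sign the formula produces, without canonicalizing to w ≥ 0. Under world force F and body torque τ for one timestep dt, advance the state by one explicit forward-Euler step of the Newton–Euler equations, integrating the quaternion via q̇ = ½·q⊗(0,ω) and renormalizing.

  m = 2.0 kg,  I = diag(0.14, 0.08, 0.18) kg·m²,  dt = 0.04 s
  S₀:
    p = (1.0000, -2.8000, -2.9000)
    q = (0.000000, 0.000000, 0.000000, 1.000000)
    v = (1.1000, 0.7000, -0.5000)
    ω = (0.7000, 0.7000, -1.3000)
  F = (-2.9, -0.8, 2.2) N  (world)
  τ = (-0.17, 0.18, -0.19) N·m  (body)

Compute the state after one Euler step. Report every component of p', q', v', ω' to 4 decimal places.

p + v·dt = (1.0440, -2.7720, -2.9200)
v' = v + a·dt = (1.0420, 0.6840, -0.4560)
precession coupling ω×(Iω) = (-0.0910, 0.0364, -0.0294)
α = I⁻¹(τ − ω×Iω) = (-0.5643, 1.7950, -0.8922)
ω + α·dt = (0.6774, 0.7718, -1.3357)
q⊗(0,ω) = (1.3000000, -0.7000000, 0.7000000, 0.0000000)
q' = normalize(q + ½dt·q⊗(0,ω)) = (0.0260, -0.0140, 0.0140, 0.9995)

p' = (1.0440, -2.7720, -2.9200)
q' = (0.0260, -0.0140, 0.0140, 0.9995)
v' = (1.0420, 0.6840, -0.4560)
ω' = (0.6774, 0.7718, -1.3357)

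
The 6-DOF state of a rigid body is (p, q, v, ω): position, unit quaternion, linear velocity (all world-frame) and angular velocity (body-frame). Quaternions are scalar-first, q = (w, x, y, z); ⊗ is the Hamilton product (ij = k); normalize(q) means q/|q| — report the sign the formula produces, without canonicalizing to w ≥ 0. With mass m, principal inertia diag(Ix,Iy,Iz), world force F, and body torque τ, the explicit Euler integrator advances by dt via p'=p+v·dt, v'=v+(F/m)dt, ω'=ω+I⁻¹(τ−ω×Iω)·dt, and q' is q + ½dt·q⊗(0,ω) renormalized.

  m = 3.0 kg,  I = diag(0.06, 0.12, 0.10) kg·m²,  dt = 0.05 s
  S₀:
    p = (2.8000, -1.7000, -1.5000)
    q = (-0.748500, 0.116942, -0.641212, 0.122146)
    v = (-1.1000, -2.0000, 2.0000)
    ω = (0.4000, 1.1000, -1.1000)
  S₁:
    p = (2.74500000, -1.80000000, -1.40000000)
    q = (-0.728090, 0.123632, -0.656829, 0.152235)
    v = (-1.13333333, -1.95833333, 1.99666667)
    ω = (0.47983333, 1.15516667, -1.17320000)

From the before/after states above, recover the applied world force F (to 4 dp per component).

F = (-2.0000, 2.5000, -0.2000)

Δv = v₁−v₀ = (-0.03333333, 0.04166667, -0.00333333)
applied force F = (-2.0000, 2.5000, -0.2000)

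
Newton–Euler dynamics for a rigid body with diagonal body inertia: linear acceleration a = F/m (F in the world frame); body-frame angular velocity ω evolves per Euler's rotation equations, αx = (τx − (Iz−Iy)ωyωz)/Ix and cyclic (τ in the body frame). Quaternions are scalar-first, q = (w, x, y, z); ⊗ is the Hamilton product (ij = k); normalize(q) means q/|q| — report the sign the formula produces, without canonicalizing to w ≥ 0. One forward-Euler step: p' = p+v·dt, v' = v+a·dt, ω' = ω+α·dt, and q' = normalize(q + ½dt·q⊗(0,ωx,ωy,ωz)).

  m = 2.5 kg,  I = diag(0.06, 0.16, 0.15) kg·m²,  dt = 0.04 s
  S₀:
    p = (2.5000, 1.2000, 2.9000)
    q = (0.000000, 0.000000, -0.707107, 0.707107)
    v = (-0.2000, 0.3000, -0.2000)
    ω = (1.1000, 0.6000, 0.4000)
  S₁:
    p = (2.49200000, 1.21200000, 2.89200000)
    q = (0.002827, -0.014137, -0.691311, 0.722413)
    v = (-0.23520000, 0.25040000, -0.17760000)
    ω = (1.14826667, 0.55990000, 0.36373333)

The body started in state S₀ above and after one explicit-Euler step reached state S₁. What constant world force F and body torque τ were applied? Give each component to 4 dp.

Δω = ω₁−ω₀ = (0.04826667, -0.04010000, -0.03626667)
τ = I·(Δω/dt) + ω₀×(Iω₀) = (0.0700, -0.2000, -0.0700)
Δv = v₁−v₀ = (-0.03520000, -0.04960000, 0.02240000)
F = m·Δv/dt = (-2.2000, -3.1000, 1.4000)

F = (-2.2000, -3.1000, 1.4000)
τ = (0.0700, -0.2000, -0.0700)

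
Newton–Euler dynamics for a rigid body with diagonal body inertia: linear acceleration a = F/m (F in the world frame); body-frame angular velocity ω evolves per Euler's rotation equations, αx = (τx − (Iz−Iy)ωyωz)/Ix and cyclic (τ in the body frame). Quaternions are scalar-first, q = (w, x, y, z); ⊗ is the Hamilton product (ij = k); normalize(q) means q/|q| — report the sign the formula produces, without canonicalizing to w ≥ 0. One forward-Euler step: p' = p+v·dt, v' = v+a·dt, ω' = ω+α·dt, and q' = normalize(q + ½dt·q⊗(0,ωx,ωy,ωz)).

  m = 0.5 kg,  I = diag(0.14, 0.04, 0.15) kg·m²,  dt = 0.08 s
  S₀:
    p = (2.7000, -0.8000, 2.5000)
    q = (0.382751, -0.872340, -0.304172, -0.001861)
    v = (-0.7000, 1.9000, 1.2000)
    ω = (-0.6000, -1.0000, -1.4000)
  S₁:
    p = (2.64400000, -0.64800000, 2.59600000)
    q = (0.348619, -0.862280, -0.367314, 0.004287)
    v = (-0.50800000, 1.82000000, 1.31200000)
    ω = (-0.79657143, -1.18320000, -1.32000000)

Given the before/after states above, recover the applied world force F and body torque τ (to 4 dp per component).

ω₁ − ω₀ = (-0.19657143, -0.18320000, 0.08000000)
gyro term ω₀×Iω₀ = (0.1540, -0.0084, -0.0600)
I·α + gyro = (-0.1900, -0.1000, 0.0900)
velocity change Δv = (0.19200000, -0.08000000, 0.11200000)
F = m·Δv/dt = (1.2000, -0.5000, 0.7000)

F = (1.2000, -0.5000, 0.7000)
τ = (-0.1900, -0.1000, 0.0900)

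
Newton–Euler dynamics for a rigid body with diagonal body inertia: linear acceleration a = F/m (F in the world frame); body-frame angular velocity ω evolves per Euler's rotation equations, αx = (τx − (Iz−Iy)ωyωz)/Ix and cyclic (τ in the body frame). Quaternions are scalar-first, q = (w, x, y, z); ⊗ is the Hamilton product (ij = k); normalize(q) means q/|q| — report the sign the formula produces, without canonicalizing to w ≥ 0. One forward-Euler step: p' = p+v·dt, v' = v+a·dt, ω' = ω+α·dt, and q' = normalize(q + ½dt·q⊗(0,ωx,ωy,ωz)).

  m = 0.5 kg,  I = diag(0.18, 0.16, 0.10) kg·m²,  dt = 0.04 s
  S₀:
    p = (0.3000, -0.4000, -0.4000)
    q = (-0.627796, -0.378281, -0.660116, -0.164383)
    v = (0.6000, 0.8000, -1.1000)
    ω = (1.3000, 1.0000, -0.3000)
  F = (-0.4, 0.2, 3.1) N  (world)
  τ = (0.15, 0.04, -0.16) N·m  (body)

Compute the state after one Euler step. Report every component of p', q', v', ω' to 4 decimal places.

a = (-0.8000, 0.4000, 6.2000)
p' = p + v·dt = (0.3240, -0.3680, -0.4440)
v' = v + a·dt = (0.5680, 0.8160, -0.8520)
α = I⁻¹(τ − ω×Iω) = (0.7333, 0.4450, -1.3400)
new body rate ω' = (1.3293, 1.0178, -0.3536)
2q̇ = q⊗(0,ω) = (1.1025664, -0.4537170, -0.9549782, 0.6682086)
q' = normalize(q + ½dt·q⊗(0,ω)) = (-0.6054, -0.3871, -0.6788, -0.1509)

p' = (0.3240, -0.3680, -0.4440)
q' = (-0.6054, -0.3871, -0.6788, -0.1509)
v' = (0.5680, 0.8160, -0.8520)
ω' = (1.3293, 1.0178, -0.3536)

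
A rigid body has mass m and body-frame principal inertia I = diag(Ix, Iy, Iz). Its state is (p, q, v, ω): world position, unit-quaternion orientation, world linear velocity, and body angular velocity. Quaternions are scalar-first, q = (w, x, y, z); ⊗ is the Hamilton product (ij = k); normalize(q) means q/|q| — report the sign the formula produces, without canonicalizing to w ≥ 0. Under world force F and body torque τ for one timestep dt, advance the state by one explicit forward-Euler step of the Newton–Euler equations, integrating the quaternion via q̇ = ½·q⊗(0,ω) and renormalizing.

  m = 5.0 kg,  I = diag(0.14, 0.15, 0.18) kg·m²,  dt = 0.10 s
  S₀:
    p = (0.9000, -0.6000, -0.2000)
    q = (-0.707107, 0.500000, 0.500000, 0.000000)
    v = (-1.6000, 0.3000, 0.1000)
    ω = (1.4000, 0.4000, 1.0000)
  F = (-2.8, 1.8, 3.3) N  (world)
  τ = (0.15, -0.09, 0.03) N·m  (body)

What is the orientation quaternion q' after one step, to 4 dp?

2q̇ = q⊗(0,ω) = (-0.9000000, -0.4899498, -0.7828428, -1.2071070)
q' = normalize(q + ½dt·q⊗(0,ω)) = (-0.7492, 0.4737, 0.4591, -0.0601)

q' = (-0.7492, 0.4737, 0.4591, -0.0601)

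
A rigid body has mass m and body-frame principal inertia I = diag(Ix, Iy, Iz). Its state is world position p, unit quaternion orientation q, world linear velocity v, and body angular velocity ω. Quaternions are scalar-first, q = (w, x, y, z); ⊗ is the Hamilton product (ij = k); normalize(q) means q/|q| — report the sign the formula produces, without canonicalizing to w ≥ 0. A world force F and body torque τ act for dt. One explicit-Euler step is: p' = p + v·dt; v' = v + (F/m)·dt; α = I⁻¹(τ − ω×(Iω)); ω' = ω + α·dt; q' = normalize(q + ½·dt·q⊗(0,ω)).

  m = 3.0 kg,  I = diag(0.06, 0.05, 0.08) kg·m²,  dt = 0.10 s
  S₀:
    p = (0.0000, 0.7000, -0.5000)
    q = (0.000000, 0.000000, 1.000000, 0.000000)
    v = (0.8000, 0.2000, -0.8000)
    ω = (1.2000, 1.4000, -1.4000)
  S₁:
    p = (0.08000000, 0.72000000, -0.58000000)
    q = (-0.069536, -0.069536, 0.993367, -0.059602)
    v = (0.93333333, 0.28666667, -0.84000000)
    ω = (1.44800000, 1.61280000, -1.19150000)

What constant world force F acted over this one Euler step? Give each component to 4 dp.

v₁ − v₀ = (0.13333333, 0.08666667, -0.04000000)
m·(v₁−v₀)/dt = (4.0000, 2.6000, -1.2000)

F = (4.0000, 2.6000, -1.2000)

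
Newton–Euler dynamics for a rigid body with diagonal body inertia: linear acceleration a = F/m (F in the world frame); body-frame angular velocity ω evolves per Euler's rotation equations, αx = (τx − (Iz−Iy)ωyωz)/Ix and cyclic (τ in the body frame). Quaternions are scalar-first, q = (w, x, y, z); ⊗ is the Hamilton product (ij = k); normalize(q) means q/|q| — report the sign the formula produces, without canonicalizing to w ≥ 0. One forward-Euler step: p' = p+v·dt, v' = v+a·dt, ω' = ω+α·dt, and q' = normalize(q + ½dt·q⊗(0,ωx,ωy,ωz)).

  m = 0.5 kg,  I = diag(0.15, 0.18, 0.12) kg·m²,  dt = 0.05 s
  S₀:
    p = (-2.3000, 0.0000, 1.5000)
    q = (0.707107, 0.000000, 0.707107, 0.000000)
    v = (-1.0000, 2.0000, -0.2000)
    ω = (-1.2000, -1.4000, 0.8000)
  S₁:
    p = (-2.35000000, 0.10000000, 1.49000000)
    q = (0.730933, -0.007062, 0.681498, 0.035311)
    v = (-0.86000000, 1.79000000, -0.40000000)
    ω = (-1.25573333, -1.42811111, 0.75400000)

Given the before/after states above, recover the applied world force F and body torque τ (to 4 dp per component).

rate change Δω = (-0.05573333, -0.02811111, -0.04600000)
gyro term ω₀×Iω₀ = (0.0672, -0.0288, 0.0504)
applied torque τ = (-0.1000, -0.1300, -0.0600)
velocity change Δv = (0.14000000, -0.21000000, -0.20000000)
m·(v₁−v₀)/dt = (1.4000, -2.1000, -2.0000)

F = (1.4000, -2.1000, -2.0000)
τ = (-0.1000, -0.1300, -0.0600)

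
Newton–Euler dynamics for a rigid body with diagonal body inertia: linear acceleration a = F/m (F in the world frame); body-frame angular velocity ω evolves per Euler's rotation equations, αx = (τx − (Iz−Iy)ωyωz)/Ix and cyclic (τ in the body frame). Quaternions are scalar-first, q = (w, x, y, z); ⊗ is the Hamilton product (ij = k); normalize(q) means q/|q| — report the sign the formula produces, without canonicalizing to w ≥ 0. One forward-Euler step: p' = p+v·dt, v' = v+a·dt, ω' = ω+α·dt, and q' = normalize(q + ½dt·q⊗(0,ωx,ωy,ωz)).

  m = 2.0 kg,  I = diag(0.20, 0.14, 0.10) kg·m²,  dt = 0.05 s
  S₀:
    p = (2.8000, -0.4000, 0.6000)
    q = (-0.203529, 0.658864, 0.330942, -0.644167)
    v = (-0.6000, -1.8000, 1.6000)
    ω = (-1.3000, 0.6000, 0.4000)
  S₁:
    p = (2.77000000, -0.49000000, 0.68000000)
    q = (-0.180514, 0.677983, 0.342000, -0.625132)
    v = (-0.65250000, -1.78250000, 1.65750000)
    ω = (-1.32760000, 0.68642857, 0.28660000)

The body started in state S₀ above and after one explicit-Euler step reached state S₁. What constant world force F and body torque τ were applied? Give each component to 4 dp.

F = (-2.1000, 0.7000, 2.3000)
τ = (-0.1200, 0.1900, -0.1800)

velocity change Δv = (-0.05250000, 0.01750000, 0.05750000)
applied force F = (-2.1000, 0.7000, 2.3000)
ω₁ − ω₀ = (-0.02760000, 0.08642857, -0.11340000)
gyro term ω₀×Iω₀ = (-0.0096, -0.0520, 0.0468)
τ = I·(Δω/dt) + ω₀×(Iω₀) = (-0.1200, 0.1900, -0.1800)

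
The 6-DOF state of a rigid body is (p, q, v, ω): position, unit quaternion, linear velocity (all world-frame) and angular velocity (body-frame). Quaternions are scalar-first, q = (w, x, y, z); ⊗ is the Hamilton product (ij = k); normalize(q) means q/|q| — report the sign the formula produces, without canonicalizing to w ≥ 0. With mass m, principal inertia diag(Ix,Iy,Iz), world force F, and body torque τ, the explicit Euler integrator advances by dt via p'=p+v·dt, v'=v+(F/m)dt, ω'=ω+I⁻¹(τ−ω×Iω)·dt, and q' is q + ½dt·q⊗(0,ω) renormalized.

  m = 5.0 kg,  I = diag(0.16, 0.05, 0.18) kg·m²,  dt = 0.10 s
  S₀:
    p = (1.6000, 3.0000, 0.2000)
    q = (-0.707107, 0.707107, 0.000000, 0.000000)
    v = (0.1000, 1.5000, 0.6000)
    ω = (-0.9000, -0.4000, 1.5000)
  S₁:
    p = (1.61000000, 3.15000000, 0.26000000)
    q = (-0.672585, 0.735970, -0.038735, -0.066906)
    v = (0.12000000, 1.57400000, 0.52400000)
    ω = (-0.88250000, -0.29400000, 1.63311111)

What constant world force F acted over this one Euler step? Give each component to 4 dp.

F = (1.0000, 3.7000, -3.8000)

Δv = v₁−v₀ = (0.02000000, 0.07400000, -0.07600000)
m·(v₁−v₀)/dt = (1.0000, 3.7000, -3.8000)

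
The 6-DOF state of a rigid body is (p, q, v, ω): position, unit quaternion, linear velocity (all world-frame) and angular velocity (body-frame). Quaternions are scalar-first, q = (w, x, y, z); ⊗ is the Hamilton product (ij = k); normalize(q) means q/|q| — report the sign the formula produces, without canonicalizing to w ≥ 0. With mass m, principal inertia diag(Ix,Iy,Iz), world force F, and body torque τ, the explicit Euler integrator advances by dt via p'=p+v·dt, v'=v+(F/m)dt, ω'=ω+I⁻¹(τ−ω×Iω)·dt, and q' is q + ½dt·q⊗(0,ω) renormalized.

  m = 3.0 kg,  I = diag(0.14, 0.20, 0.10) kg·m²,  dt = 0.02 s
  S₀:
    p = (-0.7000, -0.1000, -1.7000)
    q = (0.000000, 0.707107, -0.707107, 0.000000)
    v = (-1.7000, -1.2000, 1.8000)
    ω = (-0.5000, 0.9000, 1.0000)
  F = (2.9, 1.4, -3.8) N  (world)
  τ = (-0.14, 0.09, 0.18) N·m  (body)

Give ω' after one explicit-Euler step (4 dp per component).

ω' = (-0.5071, 0.9110, 1.0414)

(τ − ω×Iω)/I = (-0.3571, 0.5500, 2.0700)
ω + α·dt = (-0.5071, 0.9110, 1.0414)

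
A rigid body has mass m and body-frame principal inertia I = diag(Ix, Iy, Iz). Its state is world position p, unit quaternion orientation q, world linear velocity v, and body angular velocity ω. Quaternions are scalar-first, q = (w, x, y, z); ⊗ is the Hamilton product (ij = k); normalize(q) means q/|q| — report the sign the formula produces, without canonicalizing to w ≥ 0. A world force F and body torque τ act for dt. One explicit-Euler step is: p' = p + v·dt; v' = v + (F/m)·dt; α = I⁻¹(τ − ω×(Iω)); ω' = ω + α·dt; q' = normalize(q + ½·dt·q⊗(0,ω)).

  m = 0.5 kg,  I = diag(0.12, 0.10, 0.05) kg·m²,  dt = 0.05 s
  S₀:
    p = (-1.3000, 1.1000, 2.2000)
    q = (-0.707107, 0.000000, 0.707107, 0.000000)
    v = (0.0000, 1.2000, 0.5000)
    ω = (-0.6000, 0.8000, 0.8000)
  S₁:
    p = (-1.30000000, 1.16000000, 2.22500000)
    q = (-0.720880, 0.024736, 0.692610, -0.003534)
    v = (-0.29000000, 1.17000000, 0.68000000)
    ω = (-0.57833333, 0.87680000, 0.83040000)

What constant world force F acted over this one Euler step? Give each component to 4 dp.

F = (-2.9000, -0.3000, 1.8000)

velocity change Δv = (-0.29000000, -0.03000000, 0.18000000)
m·(v₁−v₀)/dt = (-2.9000, -0.3000, 1.8000)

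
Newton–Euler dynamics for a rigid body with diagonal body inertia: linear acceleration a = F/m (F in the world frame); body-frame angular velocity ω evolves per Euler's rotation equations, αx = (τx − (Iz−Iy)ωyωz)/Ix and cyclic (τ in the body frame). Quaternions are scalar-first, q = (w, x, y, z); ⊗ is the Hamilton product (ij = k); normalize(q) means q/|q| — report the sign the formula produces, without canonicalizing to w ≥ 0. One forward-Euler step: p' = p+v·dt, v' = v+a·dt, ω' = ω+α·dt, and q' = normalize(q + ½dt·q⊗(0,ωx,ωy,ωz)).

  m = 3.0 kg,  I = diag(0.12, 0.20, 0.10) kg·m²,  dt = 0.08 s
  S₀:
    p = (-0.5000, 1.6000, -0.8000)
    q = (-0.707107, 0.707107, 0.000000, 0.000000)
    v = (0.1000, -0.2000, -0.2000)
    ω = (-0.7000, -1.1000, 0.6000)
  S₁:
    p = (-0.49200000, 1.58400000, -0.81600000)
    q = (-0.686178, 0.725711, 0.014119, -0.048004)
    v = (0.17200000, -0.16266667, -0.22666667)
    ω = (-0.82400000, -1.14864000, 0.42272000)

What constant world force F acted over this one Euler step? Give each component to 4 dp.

Δv = v₁−v₀ = (0.07200000, 0.03733333, -0.02666667)
applied force F = (2.7000, 1.4000, -1.0000)

F = (2.7000, 1.4000, -1.0000)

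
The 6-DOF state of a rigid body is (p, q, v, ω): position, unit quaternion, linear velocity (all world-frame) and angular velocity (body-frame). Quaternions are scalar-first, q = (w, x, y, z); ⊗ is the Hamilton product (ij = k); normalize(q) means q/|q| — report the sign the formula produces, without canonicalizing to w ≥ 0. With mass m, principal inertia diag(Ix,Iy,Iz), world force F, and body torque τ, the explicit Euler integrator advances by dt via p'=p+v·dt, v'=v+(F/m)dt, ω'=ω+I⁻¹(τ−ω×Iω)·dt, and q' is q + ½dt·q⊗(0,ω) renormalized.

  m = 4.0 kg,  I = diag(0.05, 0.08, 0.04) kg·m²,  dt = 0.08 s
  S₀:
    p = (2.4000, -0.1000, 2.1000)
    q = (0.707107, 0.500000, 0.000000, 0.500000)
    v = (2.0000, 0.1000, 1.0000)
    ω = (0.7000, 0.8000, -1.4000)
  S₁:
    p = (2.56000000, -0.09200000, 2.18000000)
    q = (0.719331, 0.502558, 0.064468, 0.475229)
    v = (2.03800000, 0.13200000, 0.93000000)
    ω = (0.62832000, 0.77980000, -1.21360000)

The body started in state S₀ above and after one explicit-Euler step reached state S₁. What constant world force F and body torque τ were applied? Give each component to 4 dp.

Δω = ω₁−ω₀ = (-0.07168000, -0.02020000, 0.18640000)
I·α + gyro = (0.0000, -0.0300, 0.1100)
v₁ − v₀ = (0.03800000, 0.03200000, -0.07000000)
m·(v₁−v₀)/dt = (1.9000, 1.6000, -3.5000)

F = (1.9000, 1.6000, -3.5000)
τ = (0.0000, -0.0300, 0.1100)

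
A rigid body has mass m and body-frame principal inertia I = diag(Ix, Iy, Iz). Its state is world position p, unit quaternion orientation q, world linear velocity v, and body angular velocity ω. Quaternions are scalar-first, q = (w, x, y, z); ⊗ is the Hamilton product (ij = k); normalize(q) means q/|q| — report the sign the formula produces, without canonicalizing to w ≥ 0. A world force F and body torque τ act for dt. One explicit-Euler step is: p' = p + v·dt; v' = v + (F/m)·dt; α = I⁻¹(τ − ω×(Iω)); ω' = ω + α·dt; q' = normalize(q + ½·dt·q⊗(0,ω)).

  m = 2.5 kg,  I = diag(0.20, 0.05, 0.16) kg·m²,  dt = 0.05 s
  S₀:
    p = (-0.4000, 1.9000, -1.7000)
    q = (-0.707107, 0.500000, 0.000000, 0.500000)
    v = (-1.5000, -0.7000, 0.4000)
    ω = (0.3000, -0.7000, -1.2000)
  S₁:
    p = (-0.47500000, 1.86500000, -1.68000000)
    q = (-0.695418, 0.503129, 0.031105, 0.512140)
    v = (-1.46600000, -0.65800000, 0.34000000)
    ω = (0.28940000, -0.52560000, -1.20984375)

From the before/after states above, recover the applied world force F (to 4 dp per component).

Δv = v₁−v₀ = (0.03400000, 0.04200000, -0.06000000)
F = m·Δv/dt = (1.7000, 2.1000, -3.0000)

F = (1.7000, 2.1000, -3.0000)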